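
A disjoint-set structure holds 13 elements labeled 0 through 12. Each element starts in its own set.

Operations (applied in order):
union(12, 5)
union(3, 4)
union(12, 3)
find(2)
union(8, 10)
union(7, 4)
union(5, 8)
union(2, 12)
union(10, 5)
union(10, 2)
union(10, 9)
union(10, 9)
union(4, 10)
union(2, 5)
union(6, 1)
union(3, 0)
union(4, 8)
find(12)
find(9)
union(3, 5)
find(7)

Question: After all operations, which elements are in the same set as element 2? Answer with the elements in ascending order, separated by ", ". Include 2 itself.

Answer: 0, 2, 3, 4, 5, 7, 8, 9, 10, 12

Derivation:
Step 1: union(12, 5) -> merged; set of 12 now {5, 12}
Step 2: union(3, 4) -> merged; set of 3 now {3, 4}
Step 3: union(12, 3) -> merged; set of 12 now {3, 4, 5, 12}
Step 4: find(2) -> no change; set of 2 is {2}
Step 5: union(8, 10) -> merged; set of 8 now {8, 10}
Step 6: union(7, 4) -> merged; set of 7 now {3, 4, 5, 7, 12}
Step 7: union(5, 8) -> merged; set of 5 now {3, 4, 5, 7, 8, 10, 12}
Step 8: union(2, 12) -> merged; set of 2 now {2, 3, 4, 5, 7, 8, 10, 12}
Step 9: union(10, 5) -> already same set; set of 10 now {2, 3, 4, 5, 7, 8, 10, 12}
Step 10: union(10, 2) -> already same set; set of 10 now {2, 3, 4, 5, 7, 8, 10, 12}
Step 11: union(10, 9) -> merged; set of 10 now {2, 3, 4, 5, 7, 8, 9, 10, 12}
Step 12: union(10, 9) -> already same set; set of 10 now {2, 3, 4, 5, 7, 8, 9, 10, 12}
Step 13: union(4, 10) -> already same set; set of 4 now {2, 3, 4, 5, 7, 8, 9, 10, 12}
Step 14: union(2, 5) -> already same set; set of 2 now {2, 3, 4, 5, 7, 8, 9, 10, 12}
Step 15: union(6, 1) -> merged; set of 6 now {1, 6}
Step 16: union(3, 0) -> merged; set of 3 now {0, 2, 3, 4, 5, 7, 8, 9, 10, 12}
Step 17: union(4, 8) -> already same set; set of 4 now {0, 2, 3, 4, 5, 7, 8, 9, 10, 12}
Step 18: find(12) -> no change; set of 12 is {0, 2, 3, 4, 5, 7, 8, 9, 10, 12}
Step 19: find(9) -> no change; set of 9 is {0, 2, 3, 4, 5, 7, 8, 9, 10, 12}
Step 20: union(3, 5) -> already same set; set of 3 now {0, 2, 3, 4, 5, 7, 8, 9, 10, 12}
Step 21: find(7) -> no change; set of 7 is {0, 2, 3, 4, 5, 7, 8, 9, 10, 12}
Component of 2: {0, 2, 3, 4, 5, 7, 8, 9, 10, 12}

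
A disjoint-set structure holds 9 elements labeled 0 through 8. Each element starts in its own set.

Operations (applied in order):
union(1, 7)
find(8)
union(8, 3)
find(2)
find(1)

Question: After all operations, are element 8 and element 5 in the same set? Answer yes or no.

Step 1: union(1, 7) -> merged; set of 1 now {1, 7}
Step 2: find(8) -> no change; set of 8 is {8}
Step 3: union(8, 3) -> merged; set of 8 now {3, 8}
Step 4: find(2) -> no change; set of 2 is {2}
Step 5: find(1) -> no change; set of 1 is {1, 7}
Set of 8: {3, 8}; 5 is not a member.

Answer: no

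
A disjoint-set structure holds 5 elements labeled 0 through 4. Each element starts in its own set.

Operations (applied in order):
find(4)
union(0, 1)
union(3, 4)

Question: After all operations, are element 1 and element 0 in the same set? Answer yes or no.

Answer: yes

Derivation:
Step 1: find(4) -> no change; set of 4 is {4}
Step 2: union(0, 1) -> merged; set of 0 now {0, 1}
Step 3: union(3, 4) -> merged; set of 3 now {3, 4}
Set of 1: {0, 1}; 0 is a member.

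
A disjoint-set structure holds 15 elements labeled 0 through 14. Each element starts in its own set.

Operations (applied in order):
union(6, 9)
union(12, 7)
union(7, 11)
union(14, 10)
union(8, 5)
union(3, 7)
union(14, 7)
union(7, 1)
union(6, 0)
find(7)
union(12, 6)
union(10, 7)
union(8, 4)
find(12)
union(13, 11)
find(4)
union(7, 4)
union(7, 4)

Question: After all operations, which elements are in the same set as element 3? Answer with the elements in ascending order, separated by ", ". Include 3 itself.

Answer: 0, 1, 3, 4, 5, 6, 7, 8, 9, 10, 11, 12, 13, 14

Derivation:
Step 1: union(6, 9) -> merged; set of 6 now {6, 9}
Step 2: union(12, 7) -> merged; set of 12 now {7, 12}
Step 3: union(7, 11) -> merged; set of 7 now {7, 11, 12}
Step 4: union(14, 10) -> merged; set of 14 now {10, 14}
Step 5: union(8, 5) -> merged; set of 8 now {5, 8}
Step 6: union(3, 7) -> merged; set of 3 now {3, 7, 11, 12}
Step 7: union(14, 7) -> merged; set of 14 now {3, 7, 10, 11, 12, 14}
Step 8: union(7, 1) -> merged; set of 7 now {1, 3, 7, 10, 11, 12, 14}
Step 9: union(6, 0) -> merged; set of 6 now {0, 6, 9}
Step 10: find(7) -> no change; set of 7 is {1, 3, 7, 10, 11, 12, 14}
Step 11: union(12, 6) -> merged; set of 12 now {0, 1, 3, 6, 7, 9, 10, 11, 12, 14}
Step 12: union(10, 7) -> already same set; set of 10 now {0, 1, 3, 6, 7, 9, 10, 11, 12, 14}
Step 13: union(8, 4) -> merged; set of 8 now {4, 5, 8}
Step 14: find(12) -> no change; set of 12 is {0, 1, 3, 6, 7, 9, 10, 11, 12, 14}
Step 15: union(13, 11) -> merged; set of 13 now {0, 1, 3, 6, 7, 9, 10, 11, 12, 13, 14}
Step 16: find(4) -> no change; set of 4 is {4, 5, 8}
Step 17: union(7, 4) -> merged; set of 7 now {0, 1, 3, 4, 5, 6, 7, 8, 9, 10, 11, 12, 13, 14}
Step 18: union(7, 4) -> already same set; set of 7 now {0, 1, 3, 4, 5, 6, 7, 8, 9, 10, 11, 12, 13, 14}
Component of 3: {0, 1, 3, 4, 5, 6, 7, 8, 9, 10, 11, 12, 13, 14}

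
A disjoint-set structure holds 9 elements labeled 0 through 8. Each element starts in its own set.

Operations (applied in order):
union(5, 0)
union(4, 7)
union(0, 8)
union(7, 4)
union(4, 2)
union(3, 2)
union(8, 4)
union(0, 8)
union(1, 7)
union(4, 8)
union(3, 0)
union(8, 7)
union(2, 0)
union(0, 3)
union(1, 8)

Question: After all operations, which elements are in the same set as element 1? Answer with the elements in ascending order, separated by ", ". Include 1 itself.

Answer: 0, 1, 2, 3, 4, 5, 7, 8

Derivation:
Step 1: union(5, 0) -> merged; set of 5 now {0, 5}
Step 2: union(4, 7) -> merged; set of 4 now {4, 7}
Step 3: union(0, 8) -> merged; set of 0 now {0, 5, 8}
Step 4: union(7, 4) -> already same set; set of 7 now {4, 7}
Step 5: union(4, 2) -> merged; set of 4 now {2, 4, 7}
Step 6: union(3, 2) -> merged; set of 3 now {2, 3, 4, 7}
Step 7: union(8, 4) -> merged; set of 8 now {0, 2, 3, 4, 5, 7, 8}
Step 8: union(0, 8) -> already same set; set of 0 now {0, 2, 3, 4, 5, 7, 8}
Step 9: union(1, 7) -> merged; set of 1 now {0, 1, 2, 3, 4, 5, 7, 8}
Step 10: union(4, 8) -> already same set; set of 4 now {0, 1, 2, 3, 4, 5, 7, 8}
Step 11: union(3, 0) -> already same set; set of 3 now {0, 1, 2, 3, 4, 5, 7, 8}
Step 12: union(8, 7) -> already same set; set of 8 now {0, 1, 2, 3, 4, 5, 7, 8}
Step 13: union(2, 0) -> already same set; set of 2 now {0, 1, 2, 3, 4, 5, 7, 8}
Step 14: union(0, 3) -> already same set; set of 0 now {0, 1, 2, 3, 4, 5, 7, 8}
Step 15: union(1, 8) -> already same set; set of 1 now {0, 1, 2, 3, 4, 5, 7, 8}
Component of 1: {0, 1, 2, 3, 4, 5, 7, 8}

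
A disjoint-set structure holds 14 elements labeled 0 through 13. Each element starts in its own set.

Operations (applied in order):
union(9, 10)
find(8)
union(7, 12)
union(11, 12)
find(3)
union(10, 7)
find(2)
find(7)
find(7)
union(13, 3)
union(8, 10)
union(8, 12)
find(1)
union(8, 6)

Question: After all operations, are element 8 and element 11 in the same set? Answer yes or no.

Step 1: union(9, 10) -> merged; set of 9 now {9, 10}
Step 2: find(8) -> no change; set of 8 is {8}
Step 3: union(7, 12) -> merged; set of 7 now {7, 12}
Step 4: union(11, 12) -> merged; set of 11 now {7, 11, 12}
Step 5: find(3) -> no change; set of 3 is {3}
Step 6: union(10, 7) -> merged; set of 10 now {7, 9, 10, 11, 12}
Step 7: find(2) -> no change; set of 2 is {2}
Step 8: find(7) -> no change; set of 7 is {7, 9, 10, 11, 12}
Step 9: find(7) -> no change; set of 7 is {7, 9, 10, 11, 12}
Step 10: union(13, 3) -> merged; set of 13 now {3, 13}
Step 11: union(8, 10) -> merged; set of 8 now {7, 8, 9, 10, 11, 12}
Step 12: union(8, 12) -> already same set; set of 8 now {7, 8, 9, 10, 11, 12}
Step 13: find(1) -> no change; set of 1 is {1}
Step 14: union(8, 6) -> merged; set of 8 now {6, 7, 8, 9, 10, 11, 12}
Set of 8: {6, 7, 8, 9, 10, 11, 12}; 11 is a member.

Answer: yes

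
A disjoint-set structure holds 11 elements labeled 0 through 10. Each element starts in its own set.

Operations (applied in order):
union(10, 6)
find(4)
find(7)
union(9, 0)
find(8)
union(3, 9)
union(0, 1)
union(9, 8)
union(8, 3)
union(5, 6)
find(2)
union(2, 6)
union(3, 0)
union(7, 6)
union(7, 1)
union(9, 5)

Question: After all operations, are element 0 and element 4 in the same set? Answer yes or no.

Answer: no

Derivation:
Step 1: union(10, 6) -> merged; set of 10 now {6, 10}
Step 2: find(4) -> no change; set of 4 is {4}
Step 3: find(7) -> no change; set of 7 is {7}
Step 4: union(9, 0) -> merged; set of 9 now {0, 9}
Step 5: find(8) -> no change; set of 8 is {8}
Step 6: union(3, 9) -> merged; set of 3 now {0, 3, 9}
Step 7: union(0, 1) -> merged; set of 0 now {0, 1, 3, 9}
Step 8: union(9, 8) -> merged; set of 9 now {0, 1, 3, 8, 9}
Step 9: union(8, 3) -> already same set; set of 8 now {0, 1, 3, 8, 9}
Step 10: union(5, 6) -> merged; set of 5 now {5, 6, 10}
Step 11: find(2) -> no change; set of 2 is {2}
Step 12: union(2, 6) -> merged; set of 2 now {2, 5, 6, 10}
Step 13: union(3, 0) -> already same set; set of 3 now {0, 1, 3, 8, 9}
Step 14: union(7, 6) -> merged; set of 7 now {2, 5, 6, 7, 10}
Step 15: union(7, 1) -> merged; set of 7 now {0, 1, 2, 3, 5, 6, 7, 8, 9, 10}
Step 16: union(9, 5) -> already same set; set of 9 now {0, 1, 2, 3, 5, 6, 7, 8, 9, 10}
Set of 0: {0, 1, 2, 3, 5, 6, 7, 8, 9, 10}; 4 is not a member.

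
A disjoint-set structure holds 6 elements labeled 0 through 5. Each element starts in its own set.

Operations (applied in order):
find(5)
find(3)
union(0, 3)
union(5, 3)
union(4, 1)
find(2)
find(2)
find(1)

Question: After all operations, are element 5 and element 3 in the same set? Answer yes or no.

Answer: yes

Derivation:
Step 1: find(5) -> no change; set of 5 is {5}
Step 2: find(3) -> no change; set of 3 is {3}
Step 3: union(0, 3) -> merged; set of 0 now {0, 3}
Step 4: union(5, 3) -> merged; set of 5 now {0, 3, 5}
Step 5: union(4, 1) -> merged; set of 4 now {1, 4}
Step 6: find(2) -> no change; set of 2 is {2}
Step 7: find(2) -> no change; set of 2 is {2}
Step 8: find(1) -> no change; set of 1 is {1, 4}
Set of 5: {0, 3, 5}; 3 is a member.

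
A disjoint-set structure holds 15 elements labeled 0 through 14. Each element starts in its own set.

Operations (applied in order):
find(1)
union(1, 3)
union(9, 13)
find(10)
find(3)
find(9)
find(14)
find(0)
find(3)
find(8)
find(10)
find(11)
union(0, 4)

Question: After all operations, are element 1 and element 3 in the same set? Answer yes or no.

Step 1: find(1) -> no change; set of 1 is {1}
Step 2: union(1, 3) -> merged; set of 1 now {1, 3}
Step 3: union(9, 13) -> merged; set of 9 now {9, 13}
Step 4: find(10) -> no change; set of 10 is {10}
Step 5: find(3) -> no change; set of 3 is {1, 3}
Step 6: find(9) -> no change; set of 9 is {9, 13}
Step 7: find(14) -> no change; set of 14 is {14}
Step 8: find(0) -> no change; set of 0 is {0}
Step 9: find(3) -> no change; set of 3 is {1, 3}
Step 10: find(8) -> no change; set of 8 is {8}
Step 11: find(10) -> no change; set of 10 is {10}
Step 12: find(11) -> no change; set of 11 is {11}
Step 13: union(0, 4) -> merged; set of 0 now {0, 4}
Set of 1: {1, 3}; 3 is a member.

Answer: yes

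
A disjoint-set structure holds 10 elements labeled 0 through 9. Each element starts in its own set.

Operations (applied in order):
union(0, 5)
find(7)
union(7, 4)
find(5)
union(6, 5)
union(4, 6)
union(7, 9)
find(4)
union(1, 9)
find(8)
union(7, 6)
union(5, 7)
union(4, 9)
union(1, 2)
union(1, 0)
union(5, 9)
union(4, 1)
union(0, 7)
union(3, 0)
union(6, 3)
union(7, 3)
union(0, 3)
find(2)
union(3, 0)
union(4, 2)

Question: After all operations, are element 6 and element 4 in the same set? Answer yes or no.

Answer: yes

Derivation:
Step 1: union(0, 5) -> merged; set of 0 now {0, 5}
Step 2: find(7) -> no change; set of 7 is {7}
Step 3: union(7, 4) -> merged; set of 7 now {4, 7}
Step 4: find(5) -> no change; set of 5 is {0, 5}
Step 5: union(6, 5) -> merged; set of 6 now {0, 5, 6}
Step 6: union(4, 6) -> merged; set of 4 now {0, 4, 5, 6, 7}
Step 7: union(7, 9) -> merged; set of 7 now {0, 4, 5, 6, 7, 9}
Step 8: find(4) -> no change; set of 4 is {0, 4, 5, 6, 7, 9}
Step 9: union(1, 9) -> merged; set of 1 now {0, 1, 4, 5, 6, 7, 9}
Step 10: find(8) -> no change; set of 8 is {8}
Step 11: union(7, 6) -> already same set; set of 7 now {0, 1, 4, 5, 6, 7, 9}
Step 12: union(5, 7) -> already same set; set of 5 now {0, 1, 4, 5, 6, 7, 9}
Step 13: union(4, 9) -> already same set; set of 4 now {0, 1, 4, 5, 6, 7, 9}
Step 14: union(1, 2) -> merged; set of 1 now {0, 1, 2, 4, 5, 6, 7, 9}
Step 15: union(1, 0) -> already same set; set of 1 now {0, 1, 2, 4, 5, 6, 7, 9}
Step 16: union(5, 9) -> already same set; set of 5 now {0, 1, 2, 4, 5, 6, 7, 9}
Step 17: union(4, 1) -> already same set; set of 4 now {0, 1, 2, 4, 5, 6, 7, 9}
Step 18: union(0, 7) -> already same set; set of 0 now {0, 1, 2, 4, 5, 6, 7, 9}
Step 19: union(3, 0) -> merged; set of 3 now {0, 1, 2, 3, 4, 5, 6, 7, 9}
Step 20: union(6, 3) -> already same set; set of 6 now {0, 1, 2, 3, 4, 5, 6, 7, 9}
Step 21: union(7, 3) -> already same set; set of 7 now {0, 1, 2, 3, 4, 5, 6, 7, 9}
Step 22: union(0, 3) -> already same set; set of 0 now {0, 1, 2, 3, 4, 5, 6, 7, 9}
Step 23: find(2) -> no change; set of 2 is {0, 1, 2, 3, 4, 5, 6, 7, 9}
Step 24: union(3, 0) -> already same set; set of 3 now {0, 1, 2, 3, 4, 5, 6, 7, 9}
Step 25: union(4, 2) -> already same set; set of 4 now {0, 1, 2, 3, 4, 5, 6, 7, 9}
Set of 6: {0, 1, 2, 3, 4, 5, 6, 7, 9}; 4 is a member.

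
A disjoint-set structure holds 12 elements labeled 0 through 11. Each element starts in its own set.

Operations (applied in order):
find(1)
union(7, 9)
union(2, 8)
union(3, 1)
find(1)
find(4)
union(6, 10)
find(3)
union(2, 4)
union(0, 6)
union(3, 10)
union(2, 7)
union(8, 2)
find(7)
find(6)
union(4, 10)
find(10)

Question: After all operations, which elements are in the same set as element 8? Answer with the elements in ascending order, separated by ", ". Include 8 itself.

Step 1: find(1) -> no change; set of 1 is {1}
Step 2: union(7, 9) -> merged; set of 7 now {7, 9}
Step 3: union(2, 8) -> merged; set of 2 now {2, 8}
Step 4: union(3, 1) -> merged; set of 3 now {1, 3}
Step 5: find(1) -> no change; set of 1 is {1, 3}
Step 6: find(4) -> no change; set of 4 is {4}
Step 7: union(6, 10) -> merged; set of 6 now {6, 10}
Step 8: find(3) -> no change; set of 3 is {1, 3}
Step 9: union(2, 4) -> merged; set of 2 now {2, 4, 8}
Step 10: union(0, 6) -> merged; set of 0 now {0, 6, 10}
Step 11: union(3, 10) -> merged; set of 3 now {0, 1, 3, 6, 10}
Step 12: union(2, 7) -> merged; set of 2 now {2, 4, 7, 8, 9}
Step 13: union(8, 2) -> already same set; set of 8 now {2, 4, 7, 8, 9}
Step 14: find(7) -> no change; set of 7 is {2, 4, 7, 8, 9}
Step 15: find(6) -> no change; set of 6 is {0, 1, 3, 6, 10}
Step 16: union(4, 10) -> merged; set of 4 now {0, 1, 2, 3, 4, 6, 7, 8, 9, 10}
Step 17: find(10) -> no change; set of 10 is {0, 1, 2, 3, 4, 6, 7, 8, 9, 10}
Component of 8: {0, 1, 2, 3, 4, 6, 7, 8, 9, 10}

Answer: 0, 1, 2, 3, 4, 6, 7, 8, 9, 10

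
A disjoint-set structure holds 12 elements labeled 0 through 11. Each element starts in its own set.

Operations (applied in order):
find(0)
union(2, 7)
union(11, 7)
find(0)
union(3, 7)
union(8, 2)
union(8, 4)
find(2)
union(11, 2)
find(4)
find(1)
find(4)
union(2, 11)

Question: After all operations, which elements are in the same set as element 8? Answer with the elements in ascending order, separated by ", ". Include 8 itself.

Answer: 2, 3, 4, 7, 8, 11

Derivation:
Step 1: find(0) -> no change; set of 0 is {0}
Step 2: union(2, 7) -> merged; set of 2 now {2, 7}
Step 3: union(11, 7) -> merged; set of 11 now {2, 7, 11}
Step 4: find(0) -> no change; set of 0 is {0}
Step 5: union(3, 7) -> merged; set of 3 now {2, 3, 7, 11}
Step 6: union(8, 2) -> merged; set of 8 now {2, 3, 7, 8, 11}
Step 7: union(8, 4) -> merged; set of 8 now {2, 3, 4, 7, 8, 11}
Step 8: find(2) -> no change; set of 2 is {2, 3, 4, 7, 8, 11}
Step 9: union(11, 2) -> already same set; set of 11 now {2, 3, 4, 7, 8, 11}
Step 10: find(4) -> no change; set of 4 is {2, 3, 4, 7, 8, 11}
Step 11: find(1) -> no change; set of 1 is {1}
Step 12: find(4) -> no change; set of 4 is {2, 3, 4, 7, 8, 11}
Step 13: union(2, 11) -> already same set; set of 2 now {2, 3, 4, 7, 8, 11}
Component of 8: {2, 3, 4, 7, 8, 11}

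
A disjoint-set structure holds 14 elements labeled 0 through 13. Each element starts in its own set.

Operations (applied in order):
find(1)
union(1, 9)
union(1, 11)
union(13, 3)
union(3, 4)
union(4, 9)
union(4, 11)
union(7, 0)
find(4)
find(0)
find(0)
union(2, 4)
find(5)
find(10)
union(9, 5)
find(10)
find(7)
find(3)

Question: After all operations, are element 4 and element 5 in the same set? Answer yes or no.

Step 1: find(1) -> no change; set of 1 is {1}
Step 2: union(1, 9) -> merged; set of 1 now {1, 9}
Step 3: union(1, 11) -> merged; set of 1 now {1, 9, 11}
Step 4: union(13, 3) -> merged; set of 13 now {3, 13}
Step 5: union(3, 4) -> merged; set of 3 now {3, 4, 13}
Step 6: union(4, 9) -> merged; set of 4 now {1, 3, 4, 9, 11, 13}
Step 7: union(4, 11) -> already same set; set of 4 now {1, 3, 4, 9, 11, 13}
Step 8: union(7, 0) -> merged; set of 7 now {0, 7}
Step 9: find(4) -> no change; set of 4 is {1, 3, 4, 9, 11, 13}
Step 10: find(0) -> no change; set of 0 is {0, 7}
Step 11: find(0) -> no change; set of 0 is {0, 7}
Step 12: union(2, 4) -> merged; set of 2 now {1, 2, 3, 4, 9, 11, 13}
Step 13: find(5) -> no change; set of 5 is {5}
Step 14: find(10) -> no change; set of 10 is {10}
Step 15: union(9, 5) -> merged; set of 9 now {1, 2, 3, 4, 5, 9, 11, 13}
Step 16: find(10) -> no change; set of 10 is {10}
Step 17: find(7) -> no change; set of 7 is {0, 7}
Step 18: find(3) -> no change; set of 3 is {1, 2, 3, 4, 5, 9, 11, 13}
Set of 4: {1, 2, 3, 4, 5, 9, 11, 13}; 5 is a member.

Answer: yes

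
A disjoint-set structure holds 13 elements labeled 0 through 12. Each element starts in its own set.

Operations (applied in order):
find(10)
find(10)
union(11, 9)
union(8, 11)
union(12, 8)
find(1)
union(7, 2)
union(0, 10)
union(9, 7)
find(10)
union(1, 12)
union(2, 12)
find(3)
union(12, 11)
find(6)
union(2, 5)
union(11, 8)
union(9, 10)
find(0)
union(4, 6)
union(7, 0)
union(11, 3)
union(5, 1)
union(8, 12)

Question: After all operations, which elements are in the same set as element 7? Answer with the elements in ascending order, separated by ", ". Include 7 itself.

Step 1: find(10) -> no change; set of 10 is {10}
Step 2: find(10) -> no change; set of 10 is {10}
Step 3: union(11, 9) -> merged; set of 11 now {9, 11}
Step 4: union(8, 11) -> merged; set of 8 now {8, 9, 11}
Step 5: union(12, 8) -> merged; set of 12 now {8, 9, 11, 12}
Step 6: find(1) -> no change; set of 1 is {1}
Step 7: union(7, 2) -> merged; set of 7 now {2, 7}
Step 8: union(0, 10) -> merged; set of 0 now {0, 10}
Step 9: union(9, 7) -> merged; set of 9 now {2, 7, 8, 9, 11, 12}
Step 10: find(10) -> no change; set of 10 is {0, 10}
Step 11: union(1, 12) -> merged; set of 1 now {1, 2, 7, 8, 9, 11, 12}
Step 12: union(2, 12) -> already same set; set of 2 now {1, 2, 7, 8, 9, 11, 12}
Step 13: find(3) -> no change; set of 3 is {3}
Step 14: union(12, 11) -> already same set; set of 12 now {1, 2, 7, 8, 9, 11, 12}
Step 15: find(6) -> no change; set of 6 is {6}
Step 16: union(2, 5) -> merged; set of 2 now {1, 2, 5, 7, 8, 9, 11, 12}
Step 17: union(11, 8) -> already same set; set of 11 now {1, 2, 5, 7, 8, 9, 11, 12}
Step 18: union(9, 10) -> merged; set of 9 now {0, 1, 2, 5, 7, 8, 9, 10, 11, 12}
Step 19: find(0) -> no change; set of 0 is {0, 1, 2, 5, 7, 8, 9, 10, 11, 12}
Step 20: union(4, 6) -> merged; set of 4 now {4, 6}
Step 21: union(7, 0) -> already same set; set of 7 now {0, 1, 2, 5, 7, 8, 9, 10, 11, 12}
Step 22: union(11, 3) -> merged; set of 11 now {0, 1, 2, 3, 5, 7, 8, 9, 10, 11, 12}
Step 23: union(5, 1) -> already same set; set of 5 now {0, 1, 2, 3, 5, 7, 8, 9, 10, 11, 12}
Step 24: union(8, 12) -> already same set; set of 8 now {0, 1, 2, 3, 5, 7, 8, 9, 10, 11, 12}
Component of 7: {0, 1, 2, 3, 5, 7, 8, 9, 10, 11, 12}

Answer: 0, 1, 2, 3, 5, 7, 8, 9, 10, 11, 12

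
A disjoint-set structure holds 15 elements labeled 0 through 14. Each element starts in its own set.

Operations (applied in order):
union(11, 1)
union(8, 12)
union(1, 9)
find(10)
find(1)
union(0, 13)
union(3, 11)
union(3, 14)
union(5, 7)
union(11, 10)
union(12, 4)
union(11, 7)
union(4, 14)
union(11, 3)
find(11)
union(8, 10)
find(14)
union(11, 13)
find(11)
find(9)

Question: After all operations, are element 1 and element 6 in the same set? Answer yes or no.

Step 1: union(11, 1) -> merged; set of 11 now {1, 11}
Step 2: union(8, 12) -> merged; set of 8 now {8, 12}
Step 3: union(1, 9) -> merged; set of 1 now {1, 9, 11}
Step 4: find(10) -> no change; set of 10 is {10}
Step 5: find(1) -> no change; set of 1 is {1, 9, 11}
Step 6: union(0, 13) -> merged; set of 0 now {0, 13}
Step 7: union(3, 11) -> merged; set of 3 now {1, 3, 9, 11}
Step 8: union(3, 14) -> merged; set of 3 now {1, 3, 9, 11, 14}
Step 9: union(5, 7) -> merged; set of 5 now {5, 7}
Step 10: union(11, 10) -> merged; set of 11 now {1, 3, 9, 10, 11, 14}
Step 11: union(12, 4) -> merged; set of 12 now {4, 8, 12}
Step 12: union(11, 7) -> merged; set of 11 now {1, 3, 5, 7, 9, 10, 11, 14}
Step 13: union(4, 14) -> merged; set of 4 now {1, 3, 4, 5, 7, 8, 9, 10, 11, 12, 14}
Step 14: union(11, 3) -> already same set; set of 11 now {1, 3, 4, 5, 7, 8, 9, 10, 11, 12, 14}
Step 15: find(11) -> no change; set of 11 is {1, 3, 4, 5, 7, 8, 9, 10, 11, 12, 14}
Step 16: union(8, 10) -> already same set; set of 8 now {1, 3, 4, 5, 7, 8, 9, 10, 11, 12, 14}
Step 17: find(14) -> no change; set of 14 is {1, 3, 4, 5, 7, 8, 9, 10, 11, 12, 14}
Step 18: union(11, 13) -> merged; set of 11 now {0, 1, 3, 4, 5, 7, 8, 9, 10, 11, 12, 13, 14}
Step 19: find(11) -> no change; set of 11 is {0, 1, 3, 4, 5, 7, 8, 9, 10, 11, 12, 13, 14}
Step 20: find(9) -> no change; set of 9 is {0, 1, 3, 4, 5, 7, 8, 9, 10, 11, 12, 13, 14}
Set of 1: {0, 1, 3, 4, 5, 7, 8, 9, 10, 11, 12, 13, 14}; 6 is not a member.

Answer: no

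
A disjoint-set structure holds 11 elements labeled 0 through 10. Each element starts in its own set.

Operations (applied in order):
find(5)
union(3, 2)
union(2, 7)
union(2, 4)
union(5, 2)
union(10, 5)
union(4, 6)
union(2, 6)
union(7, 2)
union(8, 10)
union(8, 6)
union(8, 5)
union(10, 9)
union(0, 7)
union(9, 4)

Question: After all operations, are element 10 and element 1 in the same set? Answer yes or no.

Answer: no

Derivation:
Step 1: find(5) -> no change; set of 5 is {5}
Step 2: union(3, 2) -> merged; set of 3 now {2, 3}
Step 3: union(2, 7) -> merged; set of 2 now {2, 3, 7}
Step 4: union(2, 4) -> merged; set of 2 now {2, 3, 4, 7}
Step 5: union(5, 2) -> merged; set of 5 now {2, 3, 4, 5, 7}
Step 6: union(10, 5) -> merged; set of 10 now {2, 3, 4, 5, 7, 10}
Step 7: union(4, 6) -> merged; set of 4 now {2, 3, 4, 5, 6, 7, 10}
Step 8: union(2, 6) -> already same set; set of 2 now {2, 3, 4, 5, 6, 7, 10}
Step 9: union(7, 2) -> already same set; set of 7 now {2, 3, 4, 5, 6, 7, 10}
Step 10: union(8, 10) -> merged; set of 8 now {2, 3, 4, 5, 6, 7, 8, 10}
Step 11: union(8, 6) -> already same set; set of 8 now {2, 3, 4, 5, 6, 7, 8, 10}
Step 12: union(8, 5) -> already same set; set of 8 now {2, 3, 4, 5, 6, 7, 8, 10}
Step 13: union(10, 9) -> merged; set of 10 now {2, 3, 4, 5, 6, 7, 8, 9, 10}
Step 14: union(0, 7) -> merged; set of 0 now {0, 2, 3, 4, 5, 6, 7, 8, 9, 10}
Step 15: union(9, 4) -> already same set; set of 9 now {0, 2, 3, 4, 5, 6, 7, 8, 9, 10}
Set of 10: {0, 2, 3, 4, 5, 6, 7, 8, 9, 10}; 1 is not a member.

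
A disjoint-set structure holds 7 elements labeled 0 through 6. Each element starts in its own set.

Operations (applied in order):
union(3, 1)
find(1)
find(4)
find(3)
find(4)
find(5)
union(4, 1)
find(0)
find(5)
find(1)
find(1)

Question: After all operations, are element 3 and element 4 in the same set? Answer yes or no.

Answer: yes

Derivation:
Step 1: union(3, 1) -> merged; set of 3 now {1, 3}
Step 2: find(1) -> no change; set of 1 is {1, 3}
Step 3: find(4) -> no change; set of 4 is {4}
Step 4: find(3) -> no change; set of 3 is {1, 3}
Step 5: find(4) -> no change; set of 4 is {4}
Step 6: find(5) -> no change; set of 5 is {5}
Step 7: union(4, 1) -> merged; set of 4 now {1, 3, 4}
Step 8: find(0) -> no change; set of 0 is {0}
Step 9: find(5) -> no change; set of 5 is {5}
Step 10: find(1) -> no change; set of 1 is {1, 3, 4}
Step 11: find(1) -> no change; set of 1 is {1, 3, 4}
Set of 3: {1, 3, 4}; 4 is a member.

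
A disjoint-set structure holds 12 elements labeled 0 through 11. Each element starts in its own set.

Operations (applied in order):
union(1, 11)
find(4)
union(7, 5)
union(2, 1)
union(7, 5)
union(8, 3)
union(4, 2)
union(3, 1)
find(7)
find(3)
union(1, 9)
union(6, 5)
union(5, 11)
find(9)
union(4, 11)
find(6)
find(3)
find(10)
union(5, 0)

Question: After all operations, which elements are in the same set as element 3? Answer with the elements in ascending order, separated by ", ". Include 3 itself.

Step 1: union(1, 11) -> merged; set of 1 now {1, 11}
Step 2: find(4) -> no change; set of 4 is {4}
Step 3: union(7, 5) -> merged; set of 7 now {5, 7}
Step 4: union(2, 1) -> merged; set of 2 now {1, 2, 11}
Step 5: union(7, 5) -> already same set; set of 7 now {5, 7}
Step 6: union(8, 3) -> merged; set of 8 now {3, 8}
Step 7: union(4, 2) -> merged; set of 4 now {1, 2, 4, 11}
Step 8: union(3, 1) -> merged; set of 3 now {1, 2, 3, 4, 8, 11}
Step 9: find(7) -> no change; set of 7 is {5, 7}
Step 10: find(3) -> no change; set of 3 is {1, 2, 3, 4, 8, 11}
Step 11: union(1, 9) -> merged; set of 1 now {1, 2, 3, 4, 8, 9, 11}
Step 12: union(6, 5) -> merged; set of 6 now {5, 6, 7}
Step 13: union(5, 11) -> merged; set of 5 now {1, 2, 3, 4, 5, 6, 7, 8, 9, 11}
Step 14: find(9) -> no change; set of 9 is {1, 2, 3, 4, 5, 6, 7, 8, 9, 11}
Step 15: union(4, 11) -> already same set; set of 4 now {1, 2, 3, 4, 5, 6, 7, 8, 9, 11}
Step 16: find(6) -> no change; set of 6 is {1, 2, 3, 4, 5, 6, 7, 8, 9, 11}
Step 17: find(3) -> no change; set of 3 is {1, 2, 3, 4, 5, 6, 7, 8, 9, 11}
Step 18: find(10) -> no change; set of 10 is {10}
Step 19: union(5, 0) -> merged; set of 5 now {0, 1, 2, 3, 4, 5, 6, 7, 8, 9, 11}
Component of 3: {0, 1, 2, 3, 4, 5, 6, 7, 8, 9, 11}

Answer: 0, 1, 2, 3, 4, 5, 6, 7, 8, 9, 11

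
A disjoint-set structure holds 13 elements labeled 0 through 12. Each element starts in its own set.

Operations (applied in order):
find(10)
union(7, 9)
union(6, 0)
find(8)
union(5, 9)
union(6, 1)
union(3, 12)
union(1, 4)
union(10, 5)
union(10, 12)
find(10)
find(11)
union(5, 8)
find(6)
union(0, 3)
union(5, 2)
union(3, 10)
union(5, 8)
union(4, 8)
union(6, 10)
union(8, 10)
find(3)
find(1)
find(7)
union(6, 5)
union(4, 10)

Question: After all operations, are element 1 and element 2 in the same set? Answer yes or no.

Answer: yes

Derivation:
Step 1: find(10) -> no change; set of 10 is {10}
Step 2: union(7, 9) -> merged; set of 7 now {7, 9}
Step 3: union(6, 0) -> merged; set of 6 now {0, 6}
Step 4: find(8) -> no change; set of 8 is {8}
Step 5: union(5, 9) -> merged; set of 5 now {5, 7, 9}
Step 6: union(6, 1) -> merged; set of 6 now {0, 1, 6}
Step 7: union(3, 12) -> merged; set of 3 now {3, 12}
Step 8: union(1, 4) -> merged; set of 1 now {0, 1, 4, 6}
Step 9: union(10, 5) -> merged; set of 10 now {5, 7, 9, 10}
Step 10: union(10, 12) -> merged; set of 10 now {3, 5, 7, 9, 10, 12}
Step 11: find(10) -> no change; set of 10 is {3, 5, 7, 9, 10, 12}
Step 12: find(11) -> no change; set of 11 is {11}
Step 13: union(5, 8) -> merged; set of 5 now {3, 5, 7, 8, 9, 10, 12}
Step 14: find(6) -> no change; set of 6 is {0, 1, 4, 6}
Step 15: union(0, 3) -> merged; set of 0 now {0, 1, 3, 4, 5, 6, 7, 8, 9, 10, 12}
Step 16: union(5, 2) -> merged; set of 5 now {0, 1, 2, 3, 4, 5, 6, 7, 8, 9, 10, 12}
Step 17: union(3, 10) -> already same set; set of 3 now {0, 1, 2, 3, 4, 5, 6, 7, 8, 9, 10, 12}
Step 18: union(5, 8) -> already same set; set of 5 now {0, 1, 2, 3, 4, 5, 6, 7, 8, 9, 10, 12}
Step 19: union(4, 8) -> already same set; set of 4 now {0, 1, 2, 3, 4, 5, 6, 7, 8, 9, 10, 12}
Step 20: union(6, 10) -> already same set; set of 6 now {0, 1, 2, 3, 4, 5, 6, 7, 8, 9, 10, 12}
Step 21: union(8, 10) -> already same set; set of 8 now {0, 1, 2, 3, 4, 5, 6, 7, 8, 9, 10, 12}
Step 22: find(3) -> no change; set of 3 is {0, 1, 2, 3, 4, 5, 6, 7, 8, 9, 10, 12}
Step 23: find(1) -> no change; set of 1 is {0, 1, 2, 3, 4, 5, 6, 7, 8, 9, 10, 12}
Step 24: find(7) -> no change; set of 7 is {0, 1, 2, 3, 4, 5, 6, 7, 8, 9, 10, 12}
Step 25: union(6, 5) -> already same set; set of 6 now {0, 1, 2, 3, 4, 5, 6, 7, 8, 9, 10, 12}
Step 26: union(4, 10) -> already same set; set of 4 now {0, 1, 2, 3, 4, 5, 6, 7, 8, 9, 10, 12}
Set of 1: {0, 1, 2, 3, 4, 5, 6, 7, 8, 9, 10, 12}; 2 is a member.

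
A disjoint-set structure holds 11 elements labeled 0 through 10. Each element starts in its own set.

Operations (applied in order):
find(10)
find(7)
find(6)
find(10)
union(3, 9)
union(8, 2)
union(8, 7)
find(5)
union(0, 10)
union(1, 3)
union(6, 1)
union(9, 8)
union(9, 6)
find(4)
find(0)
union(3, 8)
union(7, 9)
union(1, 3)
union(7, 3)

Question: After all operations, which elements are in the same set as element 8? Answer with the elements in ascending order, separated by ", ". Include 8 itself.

Step 1: find(10) -> no change; set of 10 is {10}
Step 2: find(7) -> no change; set of 7 is {7}
Step 3: find(6) -> no change; set of 6 is {6}
Step 4: find(10) -> no change; set of 10 is {10}
Step 5: union(3, 9) -> merged; set of 3 now {3, 9}
Step 6: union(8, 2) -> merged; set of 8 now {2, 8}
Step 7: union(8, 7) -> merged; set of 8 now {2, 7, 8}
Step 8: find(5) -> no change; set of 5 is {5}
Step 9: union(0, 10) -> merged; set of 0 now {0, 10}
Step 10: union(1, 3) -> merged; set of 1 now {1, 3, 9}
Step 11: union(6, 1) -> merged; set of 6 now {1, 3, 6, 9}
Step 12: union(9, 8) -> merged; set of 9 now {1, 2, 3, 6, 7, 8, 9}
Step 13: union(9, 6) -> already same set; set of 9 now {1, 2, 3, 6, 7, 8, 9}
Step 14: find(4) -> no change; set of 4 is {4}
Step 15: find(0) -> no change; set of 0 is {0, 10}
Step 16: union(3, 8) -> already same set; set of 3 now {1, 2, 3, 6, 7, 8, 9}
Step 17: union(7, 9) -> already same set; set of 7 now {1, 2, 3, 6, 7, 8, 9}
Step 18: union(1, 3) -> already same set; set of 1 now {1, 2, 3, 6, 7, 8, 9}
Step 19: union(7, 3) -> already same set; set of 7 now {1, 2, 3, 6, 7, 8, 9}
Component of 8: {1, 2, 3, 6, 7, 8, 9}

Answer: 1, 2, 3, 6, 7, 8, 9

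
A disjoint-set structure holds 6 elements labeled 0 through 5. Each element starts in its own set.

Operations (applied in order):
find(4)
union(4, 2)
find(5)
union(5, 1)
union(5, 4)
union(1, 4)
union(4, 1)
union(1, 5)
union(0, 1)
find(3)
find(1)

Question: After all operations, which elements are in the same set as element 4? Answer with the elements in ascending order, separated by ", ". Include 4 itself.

Answer: 0, 1, 2, 4, 5

Derivation:
Step 1: find(4) -> no change; set of 4 is {4}
Step 2: union(4, 2) -> merged; set of 4 now {2, 4}
Step 3: find(5) -> no change; set of 5 is {5}
Step 4: union(5, 1) -> merged; set of 5 now {1, 5}
Step 5: union(5, 4) -> merged; set of 5 now {1, 2, 4, 5}
Step 6: union(1, 4) -> already same set; set of 1 now {1, 2, 4, 5}
Step 7: union(4, 1) -> already same set; set of 4 now {1, 2, 4, 5}
Step 8: union(1, 5) -> already same set; set of 1 now {1, 2, 4, 5}
Step 9: union(0, 1) -> merged; set of 0 now {0, 1, 2, 4, 5}
Step 10: find(3) -> no change; set of 3 is {3}
Step 11: find(1) -> no change; set of 1 is {0, 1, 2, 4, 5}
Component of 4: {0, 1, 2, 4, 5}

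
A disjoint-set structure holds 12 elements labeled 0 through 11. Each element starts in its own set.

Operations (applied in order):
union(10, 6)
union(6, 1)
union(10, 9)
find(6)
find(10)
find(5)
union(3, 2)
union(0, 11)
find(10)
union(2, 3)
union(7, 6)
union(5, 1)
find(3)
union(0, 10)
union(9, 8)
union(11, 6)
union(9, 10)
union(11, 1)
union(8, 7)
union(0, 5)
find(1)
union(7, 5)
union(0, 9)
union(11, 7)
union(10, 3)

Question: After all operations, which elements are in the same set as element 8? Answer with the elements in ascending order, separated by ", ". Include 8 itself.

Step 1: union(10, 6) -> merged; set of 10 now {6, 10}
Step 2: union(6, 1) -> merged; set of 6 now {1, 6, 10}
Step 3: union(10, 9) -> merged; set of 10 now {1, 6, 9, 10}
Step 4: find(6) -> no change; set of 6 is {1, 6, 9, 10}
Step 5: find(10) -> no change; set of 10 is {1, 6, 9, 10}
Step 6: find(5) -> no change; set of 5 is {5}
Step 7: union(3, 2) -> merged; set of 3 now {2, 3}
Step 8: union(0, 11) -> merged; set of 0 now {0, 11}
Step 9: find(10) -> no change; set of 10 is {1, 6, 9, 10}
Step 10: union(2, 3) -> already same set; set of 2 now {2, 3}
Step 11: union(7, 6) -> merged; set of 7 now {1, 6, 7, 9, 10}
Step 12: union(5, 1) -> merged; set of 5 now {1, 5, 6, 7, 9, 10}
Step 13: find(3) -> no change; set of 3 is {2, 3}
Step 14: union(0, 10) -> merged; set of 0 now {0, 1, 5, 6, 7, 9, 10, 11}
Step 15: union(9, 8) -> merged; set of 9 now {0, 1, 5, 6, 7, 8, 9, 10, 11}
Step 16: union(11, 6) -> already same set; set of 11 now {0, 1, 5, 6, 7, 8, 9, 10, 11}
Step 17: union(9, 10) -> already same set; set of 9 now {0, 1, 5, 6, 7, 8, 9, 10, 11}
Step 18: union(11, 1) -> already same set; set of 11 now {0, 1, 5, 6, 7, 8, 9, 10, 11}
Step 19: union(8, 7) -> already same set; set of 8 now {0, 1, 5, 6, 7, 8, 9, 10, 11}
Step 20: union(0, 5) -> already same set; set of 0 now {0, 1, 5, 6, 7, 8, 9, 10, 11}
Step 21: find(1) -> no change; set of 1 is {0, 1, 5, 6, 7, 8, 9, 10, 11}
Step 22: union(7, 5) -> already same set; set of 7 now {0, 1, 5, 6, 7, 8, 9, 10, 11}
Step 23: union(0, 9) -> already same set; set of 0 now {0, 1, 5, 6, 7, 8, 9, 10, 11}
Step 24: union(11, 7) -> already same set; set of 11 now {0, 1, 5, 6, 7, 8, 9, 10, 11}
Step 25: union(10, 3) -> merged; set of 10 now {0, 1, 2, 3, 5, 6, 7, 8, 9, 10, 11}
Component of 8: {0, 1, 2, 3, 5, 6, 7, 8, 9, 10, 11}

Answer: 0, 1, 2, 3, 5, 6, 7, 8, 9, 10, 11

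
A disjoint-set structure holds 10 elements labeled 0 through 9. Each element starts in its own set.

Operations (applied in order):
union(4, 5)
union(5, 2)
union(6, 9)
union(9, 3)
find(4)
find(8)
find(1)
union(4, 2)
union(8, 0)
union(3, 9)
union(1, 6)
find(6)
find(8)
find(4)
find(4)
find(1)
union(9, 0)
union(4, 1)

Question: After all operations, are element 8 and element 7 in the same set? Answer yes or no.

Step 1: union(4, 5) -> merged; set of 4 now {4, 5}
Step 2: union(5, 2) -> merged; set of 5 now {2, 4, 5}
Step 3: union(6, 9) -> merged; set of 6 now {6, 9}
Step 4: union(9, 3) -> merged; set of 9 now {3, 6, 9}
Step 5: find(4) -> no change; set of 4 is {2, 4, 5}
Step 6: find(8) -> no change; set of 8 is {8}
Step 7: find(1) -> no change; set of 1 is {1}
Step 8: union(4, 2) -> already same set; set of 4 now {2, 4, 5}
Step 9: union(8, 0) -> merged; set of 8 now {0, 8}
Step 10: union(3, 9) -> already same set; set of 3 now {3, 6, 9}
Step 11: union(1, 6) -> merged; set of 1 now {1, 3, 6, 9}
Step 12: find(6) -> no change; set of 6 is {1, 3, 6, 9}
Step 13: find(8) -> no change; set of 8 is {0, 8}
Step 14: find(4) -> no change; set of 4 is {2, 4, 5}
Step 15: find(4) -> no change; set of 4 is {2, 4, 5}
Step 16: find(1) -> no change; set of 1 is {1, 3, 6, 9}
Step 17: union(9, 0) -> merged; set of 9 now {0, 1, 3, 6, 8, 9}
Step 18: union(4, 1) -> merged; set of 4 now {0, 1, 2, 3, 4, 5, 6, 8, 9}
Set of 8: {0, 1, 2, 3, 4, 5, 6, 8, 9}; 7 is not a member.

Answer: no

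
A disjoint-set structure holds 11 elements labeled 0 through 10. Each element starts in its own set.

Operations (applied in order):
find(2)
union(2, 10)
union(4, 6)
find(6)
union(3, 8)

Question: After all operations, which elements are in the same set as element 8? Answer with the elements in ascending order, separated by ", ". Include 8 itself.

Step 1: find(2) -> no change; set of 2 is {2}
Step 2: union(2, 10) -> merged; set of 2 now {2, 10}
Step 3: union(4, 6) -> merged; set of 4 now {4, 6}
Step 4: find(6) -> no change; set of 6 is {4, 6}
Step 5: union(3, 8) -> merged; set of 3 now {3, 8}
Component of 8: {3, 8}

Answer: 3, 8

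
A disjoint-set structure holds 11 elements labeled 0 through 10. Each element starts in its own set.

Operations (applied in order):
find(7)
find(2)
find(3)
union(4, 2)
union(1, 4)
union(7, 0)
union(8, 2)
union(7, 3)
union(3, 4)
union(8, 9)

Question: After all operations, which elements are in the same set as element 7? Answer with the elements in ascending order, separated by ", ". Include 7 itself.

Answer: 0, 1, 2, 3, 4, 7, 8, 9

Derivation:
Step 1: find(7) -> no change; set of 7 is {7}
Step 2: find(2) -> no change; set of 2 is {2}
Step 3: find(3) -> no change; set of 3 is {3}
Step 4: union(4, 2) -> merged; set of 4 now {2, 4}
Step 5: union(1, 4) -> merged; set of 1 now {1, 2, 4}
Step 6: union(7, 0) -> merged; set of 7 now {0, 7}
Step 7: union(8, 2) -> merged; set of 8 now {1, 2, 4, 8}
Step 8: union(7, 3) -> merged; set of 7 now {0, 3, 7}
Step 9: union(3, 4) -> merged; set of 3 now {0, 1, 2, 3, 4, 7, 8}
Step 10: union(8, 9) -> merged; set of 8 now {0, 1, 2, 3, 4, 7, 8, 9}
Component of 7: {0, 1, 2, 3, 4, 7, 8, 9}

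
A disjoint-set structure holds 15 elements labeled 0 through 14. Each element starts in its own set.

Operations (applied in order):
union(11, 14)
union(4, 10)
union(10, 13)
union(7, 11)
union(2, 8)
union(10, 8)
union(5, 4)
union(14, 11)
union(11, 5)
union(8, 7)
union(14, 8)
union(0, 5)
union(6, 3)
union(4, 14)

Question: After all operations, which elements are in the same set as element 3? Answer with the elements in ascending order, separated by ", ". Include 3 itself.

Answer: 3, 6

Derivation:
Step 1: union(11, 14) -> merged; set of 11 now {11, 14}
Step 2: union(4, 10) -> merged; set of 4 now {4, 10}
Step 3: union(10, 13) -> merged; set of 10 now {4, 10, 13}
Step 4: union(7, 11) -> merged; set of 7 now {7, 11, 14}
Step 5: union(2, 8) -> merged; set of 2 now {2, 8}
Step 6: union(10, 8) -> merged; set of 10 now {2, 4, 8, 10, 13}
Step 7: union(5, 4) -> merged; set of 5 now {2, 4, 5, 8, 10, 13}
Step 8: union(14, 11) -> already same set; set of 14 now {7, 11, 14}
Step 9: union(11, 5) -> merged; set of 11 now {2, 4, 5, 7, 8, 10, 11, 13, 14}
Step 10: union(8, 7) -> already same set; set of 8 now {2, 4, 5, 7, 8, 10, 11, 13, 14}
Step 11: union(14, 8) -> already same set; set of 14 now {2, 4, 5, 7, 8, 10, 11, 13, 14}
Step 12: union(0, 5) -> merged; set of 0 now {0, 2, 4, 5, 7, 8, 10, 11, 13, 14}
Step 13: union(6, 3) -> merged; set of 6 now {3, 6}
Step 14: union(4, 14) -> already same set; set of 4 now {0, 2, 4, 5, 7, 8, 10, 11, 13, 14}
Component of 3: {3, 6}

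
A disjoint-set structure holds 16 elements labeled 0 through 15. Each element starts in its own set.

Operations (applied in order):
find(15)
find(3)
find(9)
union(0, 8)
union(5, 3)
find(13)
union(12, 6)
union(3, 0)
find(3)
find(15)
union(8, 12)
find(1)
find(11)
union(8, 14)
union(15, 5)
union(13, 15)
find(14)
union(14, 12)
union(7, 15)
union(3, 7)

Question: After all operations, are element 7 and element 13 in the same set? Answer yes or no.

Step 1: find(15) -> no change; set of 15 is {15}
Step 2: find(3) -> no change; set of 3 is {3}
Step 3: find(9) -> no change; set of 9 is {9}
Step 4: union(0, 8) -> merged; set of 0 now {0, 8}
Step 5: union(5, 3) -> merged; set of 5 now {3, 5}
Step 6: find(13) -> no change; set of 13 is {13}
Step 7: union(12, 6) -> merged; set of 12 now {6, 12}
Step 8: union(3, 0) -> merged; set of 3 now {0, 3, 5, 8}
Step 9: find(3) -> no change; set of 3 is {0, 3, 5, 8}
Step 10: find(15) -> no change; set of 15 is {15}
Step 11: union(8, 12) -> merged; set of 8 now {0, 3, 5, 6, 8, 12}
Step 12: find(1) -> no change; set of 1 is {1}
Step 13: find(11) -> no change; set of 11 is {11}
Step 14: union(8, 14) -> merged; set of 8 now {0, 3, 5, 6, 8, 12, 14}
Step 15: union(15, 5) -> merged; set of 15 now {0, 3, 5, 6, 8, 12, 14, 15}
Step 16: union(13, 15) -> merged; set of 13 now {0, 3, 5, 6, 8, 12, 13, 14, 15}
Step 17: find(14) -> no change; set of 14 is {0, 3, 5, 6, 8, 12, 13, 14, 15}
Step 18: union(14, 12) -> already same set; set of 14 now {0, 3, 5, 6, 8, 12, 13, 14, 15}
Step 19: union(7, 15) -> merged; set of 7 now {0, 3, 5, 6, 7, 8, 12, 13, 14, 15}
Step 20: union(3, 7) -> already same set; set of 3 now {0, 3, 5, 6, 7, 8, 12, 13, 14, 15}
Set of 7: {0, 3, 5, 6, 7, 8, 12, 13, 14, 15}; 13 is a member.

Answer: yes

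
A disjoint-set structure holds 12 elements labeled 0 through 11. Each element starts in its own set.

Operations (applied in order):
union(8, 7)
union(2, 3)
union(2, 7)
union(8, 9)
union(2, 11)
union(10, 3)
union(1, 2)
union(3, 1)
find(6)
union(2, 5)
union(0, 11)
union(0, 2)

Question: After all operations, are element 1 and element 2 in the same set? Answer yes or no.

Step 1: union(8, 7) -> merged; set of 8 now {7, 8}
Step 2: union(2, 3) -> merged; set of 2 now {2, 3}
Step 3: union(2, 7) -> merged; set of 2 now {2, 3, 7, 8}
Step 4: union(8, 9) -> merged; set of 8 now {2, 3, 7, 8, 9}
Step 5: union(2, 11) -> merged; set of 2 now {2, 3, 7, 8, 9, 11}
Step 6: union(10, 3) -> merged; set of 10 now {2, 3, 7, 8, 9, 10, 11}
Step 7: union(1, 2) -> merged; set of 1 now {1, 2, 3, 7, 8, 9, 10, 11}
Step 8: union(3, 1) -> already same set; set of 3 now {1, 2, 3, 7, 8, 9, 10, 11}
Step 9: find(6) -> no change; set of 6 is {6}
Step 10: union(2, 5) -> merged; set of 2 now {1, 2, 3, 5, 7, 8, 9, 10, 11}
Step 11: union(0, 11) -> merged; set of 0 now {0, 1, 2, 3, 5, 7, 8, 9, 10, 11}
Step 12: union(0, 2) -> already same set; set of 0 now {0, 1, 2, 3, 5, 7, 8, 9, 10, 11}
Set of 1: {0, 1, 2, 3, 5, 7, 8, 9, 10, 11}; 2 is a member.

Answer: yes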